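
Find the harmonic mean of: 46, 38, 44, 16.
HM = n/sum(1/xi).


Sum of reciprocals = 1/46 + 1/38 + 1/44 + 1/16 = 0.133282
HM = 4/0.133282 = 30.0115

HM = 30.0115


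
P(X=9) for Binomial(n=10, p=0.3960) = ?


C(10,9) = 10
p^9 = 0.000239
(1-p)^1 = 0.604000
P = 10 * 0.000239 * 0.604000 = 0.0014

P(X=9) = 0.0014


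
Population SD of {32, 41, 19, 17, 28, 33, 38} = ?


Mean = 29.7143
Variance = 70.2041
SD = sqrt(70.2041) = 8.3788

SD = 8.3788


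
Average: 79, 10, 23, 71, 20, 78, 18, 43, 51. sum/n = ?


Sum = 79 + 10 + 23 + 71 + 20 + 78 + 18 + 43 + 51 = 393
n = 9
Mean = 393/9 = 43.6667

Mean = 43.6667


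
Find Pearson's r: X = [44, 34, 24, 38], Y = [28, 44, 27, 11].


Mean X = 35.0000, Mean Y = 27.5000
SD X = 7.280110, SD Y = 11.672618
Cov = -14.000000
r = -14.000000/(7.280110*11.672618) = -0.1647

r = -0.1647


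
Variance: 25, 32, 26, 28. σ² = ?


Mean = 27.7500
Squared deviations: 7.5625, 18.0625, 3.0625, 0.0625
Sum = 28.7500
Variance = 28.7500/4 = 7.1875

Variance = 7.1875


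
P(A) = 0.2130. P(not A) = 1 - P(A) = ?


P(not A) = 1 - 0.2130 = 0.7870

P(not A) = 0.7870


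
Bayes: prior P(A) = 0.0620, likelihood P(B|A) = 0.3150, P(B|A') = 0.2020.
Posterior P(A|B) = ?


P(B) = P(B|A)*P(A) + P(B|A')*P(A')
= 0.3150*0.0620 + 0.2020*0.9380
= 0.019530 + 0.189476 = 0.209006
P(A|B) = 0.019530/0.209006 = 0.0934

P(A|B) = 0.0934


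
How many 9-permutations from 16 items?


P(16,9) = 16!/7!
= 20922789888000/5040
= 4151347200

P(16,9) = 4151347200


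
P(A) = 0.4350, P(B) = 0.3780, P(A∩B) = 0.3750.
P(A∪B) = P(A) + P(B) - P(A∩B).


P(A∪B) = 0.4350 + 0.3780 - 0.3750
= 0.8130 - 0.3750
= 0.4380

P(A∪B) = 0.4380


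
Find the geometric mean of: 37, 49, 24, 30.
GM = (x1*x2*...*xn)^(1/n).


Product = 37 × 49 × 24 × 30 = 1305360
GM = 1305360^(1/4) = 33.8012

GM = 33.8012


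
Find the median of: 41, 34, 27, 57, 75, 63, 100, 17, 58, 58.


Sorted: 17, 27, 34, 41, 57, 58, 58, 63, 75, 100
n = 10 (even)
Middle values: 57 and 58
Median = (57+58)/2 = 57.5000

Median = 57.5000


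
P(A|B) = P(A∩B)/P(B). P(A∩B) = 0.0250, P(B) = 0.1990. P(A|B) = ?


P(A|B) = 0.0250/0.1990 = 0.1256

P(A|B) = 0.1256


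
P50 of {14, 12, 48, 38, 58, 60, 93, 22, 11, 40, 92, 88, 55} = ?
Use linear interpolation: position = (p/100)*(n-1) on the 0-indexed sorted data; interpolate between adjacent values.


Sorted: 11, 12, 14, 22, 38, 40, 48, 55, 58, 60, 88, 92, 93
n = 13
Index = 50/100 * 12 = 6.0000
Lower = data[6] = 48, Upper = data[7] = 55
P50 = 48 + 0*(7) = 48.0000

P50 = 48.0000


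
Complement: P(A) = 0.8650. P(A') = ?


P(not A) = 1 - 0.8650 = 0.1350

P(not A) = 0.1350


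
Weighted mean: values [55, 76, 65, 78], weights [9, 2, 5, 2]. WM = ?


Numerator = 55*9 + 76*2 + 65*5 + 78*2 = 1128
Denominator = 9 + 2 + 5 + 2 = 18
WM = 1128/18 = 62.6667

WM = 62.6667


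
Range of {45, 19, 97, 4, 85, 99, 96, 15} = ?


Max = 99, Min = 4
Range = 99 - 4 = 95

Range = 95


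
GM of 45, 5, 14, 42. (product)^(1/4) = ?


Product = 45 × 5 × 14 × 42 = 132300
GM = 132300^(1/4) = 19.0717

GM = 19.0717


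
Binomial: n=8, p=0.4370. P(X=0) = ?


C(8,0) = 1
p^0 = 1.000000
(1-p)^8 = 0.010094
P = 1 * 1.000000 * 0.010094 = 0.0101

P(X=0) = 0.0101


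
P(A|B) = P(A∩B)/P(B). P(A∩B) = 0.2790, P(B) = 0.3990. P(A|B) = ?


P(A|B) = 0.2790/0.3990 = 0.6992

P(A|B) = 0.6992


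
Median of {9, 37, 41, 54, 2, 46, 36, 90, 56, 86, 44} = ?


Sorted: 2, 9, 36, 37, 41, 44, 46, 54, 56, 86, 90
n = 11 (odd)
Middle value = 44

Median = 44


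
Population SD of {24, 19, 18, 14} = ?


Mean = 18.7500
Variance = 12.6875
SD = sqrt(12.6875) = 3.5620

SD = 3.5620


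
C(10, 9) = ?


C(10,9) = 10!/(9! × 1!)
= 3628800/(362880 × 1)
= 10

C(10,9) = 10


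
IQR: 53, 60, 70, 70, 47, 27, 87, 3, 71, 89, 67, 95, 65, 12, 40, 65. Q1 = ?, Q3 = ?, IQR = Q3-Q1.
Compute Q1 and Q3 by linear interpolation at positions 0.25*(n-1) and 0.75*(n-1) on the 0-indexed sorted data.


Sorted: 3, 12, 27, 40, 47, 53, 60, 65, 65, 67, 70, 70, 71, 87, 89, 95
Q1 (25th %ile) = 45.2500
Q3 (75th %ile) = 70.2500
IQR = 70.2500 - 45.2500 = 25.0000

IQR = 25.0000


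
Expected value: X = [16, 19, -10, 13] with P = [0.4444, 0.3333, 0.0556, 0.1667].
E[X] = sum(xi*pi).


E[X] = 16*0.4444 + 19*0.3333 - 10*0.0556 + 13*0.1667
= 7.1104 + 6.3327 - 0.5560 + 2.1671
= 15.0542

E[X] = 15.0542


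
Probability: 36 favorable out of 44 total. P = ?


P = 36/44 = 0.8182

P = 0.8182


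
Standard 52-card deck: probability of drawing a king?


4 kings in 52 cards
P = 4/52 = 0.0769

P = 0.0769


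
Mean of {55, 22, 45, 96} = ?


Sum = 55 + 22 + 45 + 96 = 218
n = 4
Mean = 218/4 = 54.5000

Mean = 54.5000


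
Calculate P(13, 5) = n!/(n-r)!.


P(13,5) = 13!/8!
= 6227020800/40320
= 154440

P(13,5) = 154440


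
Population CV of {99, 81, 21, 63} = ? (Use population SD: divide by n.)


Mean = 66.0000
SD = 28.9310
CV = (28.9310/66.0000)*100 = 43.8348%

CV = 43.8348%


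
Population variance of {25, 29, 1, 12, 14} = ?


Mean = 16.2000
Squared deviations: 77.4400, 163.8400, 231.0400, 17.6400, 4.8400
Sum = 494.8000
Variance = 494.8000/5 = 98.9600

Variance = 98.9600


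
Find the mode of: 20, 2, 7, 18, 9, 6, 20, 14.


Frequencies: 2:1, 6:1, 7:1, 9:1, 14:1, 18:1, 20:2
Max frequency = 2
Mode = 20

Mode = 20


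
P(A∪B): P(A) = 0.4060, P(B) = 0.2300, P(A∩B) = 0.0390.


P(A∪B) = 0.4060 + 0.2300 - 0.0390
= 0.6360 - 0.0390
= 0.5970

P(A∪B) = 0.5970


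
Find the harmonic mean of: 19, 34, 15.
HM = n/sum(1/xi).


Sum of reciprocals = 1/19 + 1/34 + 1/15 = 0.148710
HM = 3/0.148710 = 20.1735

HM = 20.1735


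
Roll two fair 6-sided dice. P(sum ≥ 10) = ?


Total outcomes = 6×6 = 36
Favorable (sum ≥ 10): 6
P = 6/36 = 0.1667

P = 0.1667


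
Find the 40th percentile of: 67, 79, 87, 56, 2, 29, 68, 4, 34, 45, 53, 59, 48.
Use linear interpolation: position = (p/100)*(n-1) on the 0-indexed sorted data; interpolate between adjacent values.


Sorted: 2, 4, 29, 34, 45, 48, 53, 56, 59, 67, 68, 79, 87
n = 13
Index = 40/100 * 12 = 4.8000
Lower = data[4] = 45, Upper = data[5] = 48
P40 = 45 + 0.8000*(3) = 47.4000

P40 = 47.4000


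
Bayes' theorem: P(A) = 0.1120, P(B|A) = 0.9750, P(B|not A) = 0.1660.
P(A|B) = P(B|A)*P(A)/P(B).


P(B) = P(B|A)*P(A) + P(B|A')*P(A')
= 0.9750*0.1120 + 0.1660*0.8880
= 0.109200 + 0.147408 = 0.256608
P(A|B) = 0.109200/0.256608 = 0.4256

P(A|B) = 0.4256


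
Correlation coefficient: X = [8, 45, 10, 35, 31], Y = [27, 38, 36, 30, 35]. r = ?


Mean X = 25.8000, Mean Y = 33.2000
SD X = 14.469278, SD Y = 4.069398
Cov = 27.640000
r = 27.640000/(14.469278*4.069398) = 0.4694

r = 0.4694


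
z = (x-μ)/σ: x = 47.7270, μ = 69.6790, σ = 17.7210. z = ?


z = (47.7270 - 69.6790)/17.7210
= -21.9520/17.7210
= -1.2388

z = -1.2388


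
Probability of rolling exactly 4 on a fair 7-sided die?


Favorable outcomes (roll = 4): 1
Total outcomes = 7
P = 1/7 = 0.1429

P = 0.1429


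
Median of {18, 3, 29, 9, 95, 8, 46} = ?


Sorted: 3, 8, 9, 18, 29, 46, 95
n = 7 (odd)
Middle value = 18

Median = 18


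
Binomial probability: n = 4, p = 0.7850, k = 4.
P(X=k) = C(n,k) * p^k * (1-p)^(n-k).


C(4,4) = 1
p^4 = 0.379733
(1-p)^0 = 1.000000
P = 1 * 0.379733 * 1.000000 = 0.3797

P(X=4) = 0.3797


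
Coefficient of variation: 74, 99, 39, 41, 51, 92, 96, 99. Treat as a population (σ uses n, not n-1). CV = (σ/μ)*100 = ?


Mean = 73.8750
SD = 24.7509
CV = (24.7509/73.8750)*100 = 33.5038%

CV = 33.5038%


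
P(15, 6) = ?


P(15,6) = 15!/9!
= 1307674368000/362880
= 3603600

P(15,6) = 3603600


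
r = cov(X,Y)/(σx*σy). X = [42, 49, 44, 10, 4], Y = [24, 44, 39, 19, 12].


Mean X = 29.8000, Mean Y = 27.6000
SD X = 18.850995, SD Y = 12.076423
Cov = 201.120000
r = 201.120000/(18.850995*12.076423) = 0.8835

r = 0.8835


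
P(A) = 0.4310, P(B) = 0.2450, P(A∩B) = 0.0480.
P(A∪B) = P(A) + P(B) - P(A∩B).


P(A∪B) = 0.4310 + 0.2450 - 0.0480
= 0.6760 - 0.0480
= 0.6280

P(A∪B) = 0.6280


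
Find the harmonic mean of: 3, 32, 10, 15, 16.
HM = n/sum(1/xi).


Sum of reciprocals = 1/3 + 1/32 + 1/10 + 1/15 + 1/16 = 0.593750
HM = 5/0.593750 = 8.4211

HM = 8.4211


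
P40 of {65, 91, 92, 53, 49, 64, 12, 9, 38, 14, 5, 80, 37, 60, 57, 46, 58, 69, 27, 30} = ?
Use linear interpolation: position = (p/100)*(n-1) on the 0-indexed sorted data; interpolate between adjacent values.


Sorted: 5, 9, 12, 14, 27, 30, 37, 38, 46, 49, 53, 57, 58, 60, 64, 65, 69, 80, 91, 92
n = 20
Index = 40/100 * 19 = 7.6000
Lower = data[7] = 38, Upper = data[8] = 46
P40 = 38 + 0.6000*(8) = 42.8000

P40 = 42.8000


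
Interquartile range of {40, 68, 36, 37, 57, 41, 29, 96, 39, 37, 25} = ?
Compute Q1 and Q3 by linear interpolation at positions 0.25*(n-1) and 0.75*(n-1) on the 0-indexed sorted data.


Sorted: 25, 29, 36, 37, 37, 39, 40, 41, 57, 68, 96
Q1 (25th %ile) = 36.5000
Q3 (75th %ile) = 49.0000
IQR = 49.0000 - 36.5000 = 12.5000

IQR = 12.5000


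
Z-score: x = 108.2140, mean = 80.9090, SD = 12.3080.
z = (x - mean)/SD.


z = (108.2140 - 80.9090)/12.3080
= 27.3050/12.3080
= 2.2185

z = 2.2185


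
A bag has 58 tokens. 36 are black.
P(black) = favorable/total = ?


P = 36/58 = 0.6207

P = 0.6207


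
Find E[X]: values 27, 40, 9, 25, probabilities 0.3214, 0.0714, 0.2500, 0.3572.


E[X] = 27*0.3214 + 40*0.0714 + 9*0.2500 + 25*0.3572
= 8.6778 + 2.8560 + 2.2500 + 8.9300
= 22.7138

E[X] = 22.7138


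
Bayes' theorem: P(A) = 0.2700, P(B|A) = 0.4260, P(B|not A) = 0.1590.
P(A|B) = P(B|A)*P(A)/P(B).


P(B) = P(B|A)*P(A) + P(B|A')*P(A')
= 0.4260*0.2700 + 0.1590*0.7300
= 0.115020 + 0.116070 = 0.231090
P(A|B) = 0.115020/0.231090 = 0.4977

P(A|B) = 0.4977


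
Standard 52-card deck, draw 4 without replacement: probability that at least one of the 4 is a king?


P(at least one) = 1 - P(none)
P(none) = (48/52) × (47/51) × (46/50) × (45/49) = 0.718737
P(at least one) = 1 - 0.718737 = 0.2813

P = 0.2813


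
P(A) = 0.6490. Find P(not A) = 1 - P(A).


P(not A) = 1 - 0.6490 = 0.3510

P(not A) = 0.3510


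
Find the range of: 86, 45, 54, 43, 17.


Max = 86, Min = 17
Range = 86 - 17 = 69

Range = 69


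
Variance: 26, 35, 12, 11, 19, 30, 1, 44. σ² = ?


Mean = 22.2500
Squared deviations: 14.0625, 162.5625, 105.0625, 126.5625, 10.5625, 60.0625, 451.5625, 473.0625
Sum = 1403.5000
Variance = 1403.5000/8 = 175.4375

Variance = 175.4375


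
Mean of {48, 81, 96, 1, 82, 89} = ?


Sum = 48 + 81 + 96 + 1 + 82 + 89 = 397
n = 6
Mean = 397/6 = 66.1667

Mean = 66.1667


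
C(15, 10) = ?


C(15,10) = 15!/(10! × 5!)
= 1307674368000/(3628800 × 120)
= 3003

C(15,10) = 3003


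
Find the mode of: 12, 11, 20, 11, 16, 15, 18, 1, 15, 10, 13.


Frequencies: 1:1, 10:1, 11:2, 12:1, 13:1, 15:2, 16:1, 18:1, 20:1
Max frequency = 2
Mode = 11, 15

Mode = 11, 15


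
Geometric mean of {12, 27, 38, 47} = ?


Product = 12 × 27 × 38 × 47 = 578664
GM = 578664^(1/4) = 27.5808

GM = 27.5808


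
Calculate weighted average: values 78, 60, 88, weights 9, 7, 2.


Numerator = 78*9 + 60*7 + 88*2 = 1298
Denominator = 9 + 7 + 2 = 18
WM = 1298/18 = 72.1111

WM = 72.1111


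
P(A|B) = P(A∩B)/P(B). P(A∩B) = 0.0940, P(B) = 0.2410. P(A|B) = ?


P(A|B) = 0.0940/0.2410 = 0.3900

P(A|B) = 0.3900


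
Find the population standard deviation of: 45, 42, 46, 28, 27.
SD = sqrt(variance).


Mean = 37.6000
Variance = 69.8400
SD = sqrt(69.8400) = 8.3570

SD = 8.3570


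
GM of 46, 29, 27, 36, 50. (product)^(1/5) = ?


Product = 46 × 29 × 27 × 36 × 50 = 64832400
GM = 64832400^(1/5) = 36.5055

GM = 36.5055


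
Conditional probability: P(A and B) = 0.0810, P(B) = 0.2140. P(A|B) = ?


P(A|B) = 0.0810/0.2140 = 0.3785

P(A|B) = 0.3785


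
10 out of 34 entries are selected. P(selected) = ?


P = 10/34 = 0.2941

P = 0.2941


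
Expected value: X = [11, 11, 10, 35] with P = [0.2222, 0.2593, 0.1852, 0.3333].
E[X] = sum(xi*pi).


E[X] = 11*0.2222 + 11*0.2593 + 10*0.1852 + 35*0.3333
= 2.4442 + 2.8523 + 1.8520 + 11.6655
= 18.8140

E[X] = 18.8140


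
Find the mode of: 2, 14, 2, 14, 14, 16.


Frequencies: 2:2, 14:3, 16:1
Max frequency = 3
Mode = 14

Mode = 14


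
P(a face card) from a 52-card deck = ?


12 face cards in 52 cards
P = 12/52 = 0.2308

P = 0.2308


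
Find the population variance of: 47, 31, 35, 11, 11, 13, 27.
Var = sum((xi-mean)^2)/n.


Mean = 25.0000
Squared deviations: 484.0000, 36.0000, 100.0000, 196.0000, 196.0000, 144.0000, 4.0000
Sum = 1160.0000
Variance = 1160.0000/7 = 165.7143

Variance = 165.7143


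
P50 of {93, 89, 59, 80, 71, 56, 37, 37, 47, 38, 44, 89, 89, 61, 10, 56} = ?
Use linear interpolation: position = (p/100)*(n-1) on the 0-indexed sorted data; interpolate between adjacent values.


Sorted: 10, 37, 37, 38, 44, 47, 56, 56, 59, 61, 71, 80, 89, 89, 89, 93
n = 16
Index = 50/100 * 15 = 7.5000
Lower = data[7] = 56, Upper = data[8] = 59
P50 = 56 + 0.5000*(3) = 57.5000

P50 = 57.5000


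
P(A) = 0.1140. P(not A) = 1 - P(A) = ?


P(not A) = 1 - 0.1140 = 0.8860

P(not A) = 0.8860


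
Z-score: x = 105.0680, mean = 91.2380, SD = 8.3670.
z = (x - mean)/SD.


z = (105.0680 - 91.2380)/8.3670
= 13.8300/8.3670
= 1.6529

z = 1.6529


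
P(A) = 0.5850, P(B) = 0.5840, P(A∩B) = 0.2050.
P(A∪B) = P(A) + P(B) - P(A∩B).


P(A∪B) = 0.5850 + 0.5840 - 0.2050
= 1.1690 - 0.2050
= 0.9640

P(A∪B) = 0.9640


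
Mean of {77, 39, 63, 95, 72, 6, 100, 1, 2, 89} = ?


Sum = 77 + 39 + 63 + 95 + 72 + 6 + 100 + 1 + 2 + 89 = 544
n = 10
Mean = 544/10 = 54.4000

Mean = 54.4000


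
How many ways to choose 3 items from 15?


C(15,3) = 15!/(3! × 12!)
= 1307674368000/(6 × 479001600)
= 455

C(15,3) = 455


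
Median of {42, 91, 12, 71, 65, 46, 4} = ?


Sorted: 4, 12, 42, 46, 65, 71, 91
n = 7 (odd)
Middle value = 46

Median = 46


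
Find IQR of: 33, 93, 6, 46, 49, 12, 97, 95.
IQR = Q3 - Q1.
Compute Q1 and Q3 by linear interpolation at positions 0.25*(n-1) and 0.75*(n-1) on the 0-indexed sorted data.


Sorted: 6, 12, 33, 46, 49, 93, 95, 97
Q1 (25th %ile) = 27.7500
Q3 (75th %ile) = 93.5000
IQR = 93.5000 - 27.7500 = 65.7500

IQR = 65.7500


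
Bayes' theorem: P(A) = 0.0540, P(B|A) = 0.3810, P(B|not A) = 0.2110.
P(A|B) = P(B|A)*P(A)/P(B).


P(B) = P(B|A)*P(A) + P(B|A')*P(A')
= 0.3810*0.0540 + 0.2110*0.9460
= 0.020574 + 0.199606 = 0.220180
P(A|B) = 0.020574/0.220180 = 0.0934

P(A|B) = 0.0934


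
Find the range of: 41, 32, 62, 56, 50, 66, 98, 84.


Max = 98, Min = 32
Range = 98 - 32 = 66

Range = 66


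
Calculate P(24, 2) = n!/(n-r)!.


P(24,2) = 24!/22!
= 620448401733239439360000/1124000727777607680000
= 552

P(24,2) = 552


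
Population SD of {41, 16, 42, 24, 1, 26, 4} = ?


Mean = 22.0000
Variance = 226.0000
SD = sqrt(226.0000) = 15.0333

SD = 15.0333


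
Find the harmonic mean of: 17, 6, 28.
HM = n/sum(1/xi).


Sum of reciprocals = 1/17 + 1/6 + 1/28 = 0.261204
HM = 3/0.261204 = 11.4853

HM = 11.4853


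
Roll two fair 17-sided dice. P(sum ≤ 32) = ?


Total outcomes = 17×17 = 289
Favorable (sum ≤ 32): 286
P = 286/289 = 0.9896

P = 0.9896


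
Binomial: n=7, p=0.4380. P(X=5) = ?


C(7,5) = 21
p^5 = 0.016120
(1-p)^2 = 0.315844
P = 21 * 0.016120 * 0.315844 = 0.1069

P(X=5) = 0.1069


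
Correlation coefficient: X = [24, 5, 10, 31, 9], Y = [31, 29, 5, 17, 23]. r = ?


Mean X = 15.8000, Mean Y = 21.0000
SD X = 9.947864, SD Y = 9.380832
Cov = 2.800000
r = 2.800000/(9.947864*9.380832) = 0.0300

r = 0.0300


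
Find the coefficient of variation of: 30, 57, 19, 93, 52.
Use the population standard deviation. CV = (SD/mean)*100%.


Mean = 50.2000
SD = 25.5453
CV = (25.5453/50.2000)*100 = 50.8870%

CV = 50.8870%


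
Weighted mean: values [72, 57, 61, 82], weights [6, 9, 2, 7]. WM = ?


Numerator = 72*6 + 57*9 + 61*2 + 82*7 = 1641
Denominator = 6 + 9 + 2 + 7 = 24
WM = 1641/24 = 68.3750

WM = 68.3750


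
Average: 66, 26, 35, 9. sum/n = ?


Sum = 66 + 26 + 35 + 9 = 136
n = 4
Mean = 136/4 = 34.0000

Mean = 34.0000


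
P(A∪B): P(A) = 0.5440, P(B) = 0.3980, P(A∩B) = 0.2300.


P(A∪B) = 0.5440 + 0.3980 - 0.2300
= 0.9420 - 0.2300
= 0.7120

P(A∪B) = 0.7120


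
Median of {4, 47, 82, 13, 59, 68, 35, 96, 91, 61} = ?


Sorted: 4, 13, 35, 47, 59, 61, 68, 82, 91, 96
n = 10 (even)
Middle values: 59 and 61
Median = (59+61)/2 = 60.0000

Median = 60.0000


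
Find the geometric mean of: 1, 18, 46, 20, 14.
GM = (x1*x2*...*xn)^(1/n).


Product = 1 × 18 × 46 × 20 × 14 = 231840
GM = 231840^(1/5) = 11.8314

GM = 11.8314


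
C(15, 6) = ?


C(15,6) = 15!/(6! × 9!)
= 1307674368000/(720 × 362880)
= 5005

C(15,6) = 5005


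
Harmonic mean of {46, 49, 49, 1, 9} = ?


Sum of reciprocals = 1/46 + 1/49 + 1/49 + 1/1 + 1/9 = 1.173667
HM = 5/1.173667 = 4.2602

HM = 4.2602


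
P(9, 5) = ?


P(9,5) = 9!/4!
= 362880/24
= 15120

P(9,5) = 15120


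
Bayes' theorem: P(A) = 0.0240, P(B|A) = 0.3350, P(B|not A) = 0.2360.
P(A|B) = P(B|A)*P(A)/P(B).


P(B) = P(B|A)*P(A) + P(B|A')*P(A')
= 0.3350*0.0240 + 0.2360*0.9760
= 0.008040 + 0.230336 = 0.238376
P(A|B) = 0.008040/0.238376 = 0.0337

P(A|B) = 0.0337


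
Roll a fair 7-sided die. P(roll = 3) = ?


Favorable outcomes (roll = 3): 1
Total outcomes = 7
P = 1/7 = 0.1429

P = 0.1429


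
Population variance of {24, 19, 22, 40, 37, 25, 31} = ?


Mean = 28.2857
Squared deviations: 18.3673, 86.2245, 39.5102, 137.2245, 75.9388, 10.7959, 7.3673
Sum = 375.4286
Variance = 375.4286/7 = 53.6327

Variance = 53.6327


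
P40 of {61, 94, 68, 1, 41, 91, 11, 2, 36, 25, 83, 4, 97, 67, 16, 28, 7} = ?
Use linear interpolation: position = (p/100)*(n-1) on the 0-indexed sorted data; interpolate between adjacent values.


Sorted: 1, 2, 4, 7, 11, 16, 25, 28, 36, 41, 61, 67, 68, 83, 91, 94, 97
n = 17
Index = 40/100 * 16 = 6.4000
Lower = data[6] = 25, Upper = data[7] = 28
P40 = 25 + 0.4000*(3) = 26.2000

P40 = 26.2000


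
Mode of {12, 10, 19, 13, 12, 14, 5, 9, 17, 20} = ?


Frequencies: 5:1, 9:1, 10:1, 12:2, 13:1, 14:1, 17:1, 19:1, 20:1
Max frequency = 2
Mode = 12

Mode = 12


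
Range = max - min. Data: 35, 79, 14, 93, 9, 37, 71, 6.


Max = 93, Min = 6
Range = 93 - 6 = 87

Range = 87


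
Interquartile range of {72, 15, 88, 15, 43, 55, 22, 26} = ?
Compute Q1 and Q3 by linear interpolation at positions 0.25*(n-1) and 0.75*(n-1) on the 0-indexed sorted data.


Sorted: 15, 15, 22, 26, 43, 55, 72, 88
Q1 (25th %ile) = 20.2500
Q3 (75th %ile) = 59.2500
IQR = 59.2500 - 20.2500 = 39.0000

IQR = 39.0000


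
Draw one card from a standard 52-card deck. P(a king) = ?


4 kings in 52 cards
P = 4/52 = 0.0769

P = 0.0769


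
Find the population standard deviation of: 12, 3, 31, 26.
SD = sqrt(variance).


Mean = 18.0000
Variance = 123.5000
SD = sqrt(123.5000) = 11.1131

SD = 11.1131


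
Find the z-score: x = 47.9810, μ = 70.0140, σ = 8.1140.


z = (47.9810 - 70.0140)/8.1140
= -22.0330/8.1140
= -2.7154

z = -2.7154


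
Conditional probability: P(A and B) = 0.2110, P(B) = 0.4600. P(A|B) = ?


P(A|B) = 0.2110/0.4600 = 0.4587

P(A|B) = 0.4587


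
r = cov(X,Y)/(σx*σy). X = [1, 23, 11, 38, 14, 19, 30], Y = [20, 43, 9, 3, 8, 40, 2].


Mean X = 19.4286, Mean Y = 17.8571
SD X = 11.399964, SD Y = 15.923285
Cov = -39.224490
r = -39.224490/(11.399964*15.923285) = -0.2161

r = -0.2161


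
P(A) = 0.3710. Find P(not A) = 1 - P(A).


P(not A) = 1 - 0.3710 = 0.6290

P(not A) = 0.6290


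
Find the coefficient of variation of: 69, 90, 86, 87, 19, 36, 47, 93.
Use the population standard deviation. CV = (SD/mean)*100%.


Mean = 65.8750
SD = 26.5162
CV = (26.5162/65.8750)*100 = 40.2523%

CV = 40.2523%


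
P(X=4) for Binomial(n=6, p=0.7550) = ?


C(6,4) = 15
p^4 = 0.324929
(1-p)^2 = 0.060025
P = 15 * 0.324929 * 0.060025 = 0.2926

P(X=4) = 0.2926


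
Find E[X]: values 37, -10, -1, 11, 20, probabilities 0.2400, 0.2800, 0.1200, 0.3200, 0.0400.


E[X] = 37*0.2400 - 10*0.2800 - 1*0.1200 + 11*0.3200 + 20*0.0400
= 8.8800 - 2.8000 - 0.1200 + 3.5200 + 0.8000
= 10.2800

E[X] = 10.2800


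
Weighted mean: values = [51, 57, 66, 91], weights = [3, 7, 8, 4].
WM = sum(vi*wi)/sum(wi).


Numerator = 51*3 + 57*7 + 66*8 + 91*4 = 1444
Denominator = 3 + 7 + 8 + 4 = 22
WM = 1444/22 = 65.6364

WM = 65.6364


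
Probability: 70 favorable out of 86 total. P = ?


P = 70/86 = 0.8140

P = 0.8140


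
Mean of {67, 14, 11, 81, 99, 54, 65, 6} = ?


Sum = 67 + 14 + 11 + 81 + 99 + 54 + 65 + 6 = 397
n = 8
Mean = 397/8 = 49.6250

Mean = 49.6250


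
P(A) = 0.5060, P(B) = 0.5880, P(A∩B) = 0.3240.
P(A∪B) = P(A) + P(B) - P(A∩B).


P(A∪B) = 0.5060 + 0.5880 - 0.3240
= 1.0940 - 0.3240
= 0.7700

P(A∪B) = 0.7700


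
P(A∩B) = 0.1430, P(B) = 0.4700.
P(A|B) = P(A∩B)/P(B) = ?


P(A|B) = 0.1430/0.4700 = 0.3043

P(A|B) = 0.3043


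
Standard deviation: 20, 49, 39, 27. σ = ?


Mean = 33.7500
Variance = 123.6875
SD = sqrt(123.6875) = 11.1215

SD = 11.1215


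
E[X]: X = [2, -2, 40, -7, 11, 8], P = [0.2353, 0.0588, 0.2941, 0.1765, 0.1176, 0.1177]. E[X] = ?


E[X] = 2*0.2353 - 2*0.0588 + 40*0.2941 - 7*0.1765 + 11*0.1176 + 8*0.1177
= 0.4706 - 0.1176 + 11.7640 - 1.2355 + 1.2936 + 0.9416
= 13.1167

E[X] = 13.1167


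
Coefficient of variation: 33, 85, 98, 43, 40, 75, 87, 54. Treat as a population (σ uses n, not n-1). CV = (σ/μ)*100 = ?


Mean = 64.3750
SD = 23.2483
CV = (23.2483/64.3750)*100 = 36.1139%

CV = 36.1139%


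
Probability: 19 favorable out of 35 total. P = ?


P = 19/35 = 0.5429

P = 0.5429


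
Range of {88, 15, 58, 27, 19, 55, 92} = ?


Max = 92, Min = 15
Range = 92 - 15 = 77

Range = 77


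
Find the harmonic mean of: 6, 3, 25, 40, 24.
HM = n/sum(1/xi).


Sum of reciprocals = 1/6 + 1/3 + 1/25 + 1/40 + 1/24 = 0.606667
HM = 5/0.606667 = 8.2418

HM = 8.2418


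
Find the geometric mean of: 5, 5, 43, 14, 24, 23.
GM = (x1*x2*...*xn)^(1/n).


Product = 5 × 5 × 43 × 14 × 24 × 23 = 8307600
GM = 8307600^(1/6) = 14.2313

GM = 14.2313


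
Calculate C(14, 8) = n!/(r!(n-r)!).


C(14,8) = 14!/(8! × 6!)
= 87178291200/(40320 × 720)
= 3003

C(14,8) = 3003


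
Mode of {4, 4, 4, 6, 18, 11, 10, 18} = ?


Frequencies: 4:3, 6:1, 10:1, 11:1, 18:2
Max frequency = 3
Mode = 4

Mode = 4


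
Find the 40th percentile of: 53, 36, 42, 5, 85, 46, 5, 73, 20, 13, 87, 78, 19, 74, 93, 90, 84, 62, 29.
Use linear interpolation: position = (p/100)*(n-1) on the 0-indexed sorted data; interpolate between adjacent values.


Sorted: 5, 5, 13, 19, 20, 29, 36, 42, 46, 53, 62, 73, 74, 78, 84, 85, 87, 90, 93
n = 19
Index = 40/100 * 18 = 7.2000
Lower = data[7] = 42, Upper = data[8] = 46
P40 = 42 + 0.2000*(4) = 42.8000

P40 = 42.8000


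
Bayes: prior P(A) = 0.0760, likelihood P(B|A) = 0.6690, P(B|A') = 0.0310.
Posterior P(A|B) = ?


P(B) = P(B|A)*P(A) + P(B|A')*P(A')
= 0.6690*0.0760 + 0.0310*0.9240
= 0.050844 + 0.028644 = 0.079488
P(A|B) = 0.050844/0.079488 = 0.6396

P(A|B) = 0.6396


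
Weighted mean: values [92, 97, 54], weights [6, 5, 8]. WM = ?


Numerator = 92*6 + 97*5 + 54*8 = 1469
Denominator = 6 + 5 + 8 = 19
WM = 1469/19 = 77.3158

WM = 77.3158


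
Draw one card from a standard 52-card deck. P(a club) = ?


13 clubs in 52 cards
P = 13/52 = 0.2500

P = 0.2500


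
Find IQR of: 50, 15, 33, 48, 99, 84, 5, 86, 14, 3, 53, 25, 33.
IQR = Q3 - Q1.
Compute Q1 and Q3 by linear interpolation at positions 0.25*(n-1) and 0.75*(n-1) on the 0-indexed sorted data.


Sorted: 3, 5, 14, 15, 25, 33, 33, 48, 50, 53, 84, 86, 99
Q1 (25th %ile) = 15.0000
Q3 (75th %ile) = 53.0000
IQR = 53.0000 - 15.0000 = 38.0000

IQR = 38.0000


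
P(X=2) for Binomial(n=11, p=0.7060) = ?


C(11,2) = 55
p^2 = 0.498436
(1-p)^9 = 1.641066e-05
P = 55 * 0.498436 * 1.641066e-05 = 0.0004

P(X=2) = 0.0004


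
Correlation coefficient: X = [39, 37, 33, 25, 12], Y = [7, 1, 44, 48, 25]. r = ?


Mean X = 29.2000, Mean Y = 25.0000
SD X = 9.846827, SD Y = 18.920888
Cov = -77.600000
r = -77.600000/(9.846827*18.920888) = -0.4165

r = -0.4165


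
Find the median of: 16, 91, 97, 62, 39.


Sorted: 16, 39, 62, 91, 97
n = 5 (odd)
Middle value = 62

Median = 62


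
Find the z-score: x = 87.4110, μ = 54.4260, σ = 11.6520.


z = (87.4110 - 54.4260)/11.6520
= 32.9850/11.6520
= 2.8308

z = 2.8308


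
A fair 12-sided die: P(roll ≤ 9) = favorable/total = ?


Favorable outcomes (roll ≤ 9): 9
Total outcomes = 12
P = 9/12 = 0.7500

P = 0.7500


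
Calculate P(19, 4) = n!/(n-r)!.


P(19,4) = 19!/15!
= 121645100408832000/1307674368000
= 93024

P(19,4) = 93024


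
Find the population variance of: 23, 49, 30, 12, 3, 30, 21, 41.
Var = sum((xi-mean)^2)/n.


Mean = 26.1250
Squared deviations: 9.7656, 523.2656, 15.0156, 199.5156, 534.7656, 15.0156, 26.2656, 221.2656
Sum = 1544.8750
Variance = 1544.8750/8 = 193.1094

Variance = 193.1094


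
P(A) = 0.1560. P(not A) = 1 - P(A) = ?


P(not A) = 1 - 0.1560 = 0.8440

P(not A) = 0.8440


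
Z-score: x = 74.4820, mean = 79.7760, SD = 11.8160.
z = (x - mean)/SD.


z = (74.4820 - 79.7760)/11.8160
= -5.2940/11.8160
= -0.4480

z = -0.4480


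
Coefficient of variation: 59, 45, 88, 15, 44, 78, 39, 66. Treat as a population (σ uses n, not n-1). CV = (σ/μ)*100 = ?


Mean = 54.2500
SD = 21.8732
CV = (21.8732/54.2500)*100 = 40.3193%

CV = 40.3193%


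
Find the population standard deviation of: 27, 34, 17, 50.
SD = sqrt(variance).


Mean = 32.0000
Variance = 144.5000
SD = sqrt(144.5000) = 12.0208

SD = 12.0208


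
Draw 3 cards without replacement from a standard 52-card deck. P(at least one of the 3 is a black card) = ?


P(at least one) = 1 - P(none)
P(none) = (26/52) × (25/51) × (24/50) = 0.117647
P(at least one) = 1 - 0.117647 = 0.8824

P = 0.8824


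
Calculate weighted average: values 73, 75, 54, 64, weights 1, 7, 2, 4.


Numerator = 73*1 + 75*7 + 54*2 + 64*4 = 962
Denominator = 1 + 7 + 2 + 4 = 14
WM = 962/14 = 68.7143

WM = 68.7143


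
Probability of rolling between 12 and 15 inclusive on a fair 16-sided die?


Favorable outcomes (12 ≤ roll ≤ 15): 4
Total outcomes = 16
P = 4/16 = 0.2500

P = 0.2500


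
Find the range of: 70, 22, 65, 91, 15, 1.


Max = 91, Min = 1
Range = 91 - 1 = 90

Range = 90


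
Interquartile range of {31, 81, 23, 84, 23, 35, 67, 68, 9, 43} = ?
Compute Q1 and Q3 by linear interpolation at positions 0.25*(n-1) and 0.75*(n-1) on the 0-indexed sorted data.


Sorted: 9, 23, 23, 31, 35, 43, 67, 68, 81, 84
Q1 (25th %ile) = 25.0000
Q3 (75th %ile) = 67.7500
IQR = 67.7500 - 25.0000 = 42.7500

IQR = 42.7500


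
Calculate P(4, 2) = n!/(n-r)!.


P(4,2) = 4!/2!
= 24/2
= 12

P(4,2) = 12


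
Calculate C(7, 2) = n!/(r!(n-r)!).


C(7,2) = 7!/(2! × 5!)
= 5040/(2 × 120)
= 21

C(7,2) = 21


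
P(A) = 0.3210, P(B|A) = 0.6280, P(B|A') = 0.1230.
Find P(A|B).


P(B) = P(B|A)*P(A) + P(B|A')*P(A')
= 0.6280*0.3210 + 0.1230*0.6790
= 0.201588 + 0.083517 = 0.285105
P(A|B) = 0.201588/0.285105 = 0.7071

P(A|B) = 0.7071


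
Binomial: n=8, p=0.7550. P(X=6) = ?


C(8,6) = 28
p^6 = 0.185217
(1-p)^2 = 0.060025
P = 28 * 0.185217 * 0.060025 = 0.3113

P(X=6) = 0.3113


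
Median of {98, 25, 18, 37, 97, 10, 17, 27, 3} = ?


Sorted: 3, 10, 17, 18, 25, 27, 37, 97, 98
n = 9 (odd)
Middle value = 25

Median = 25


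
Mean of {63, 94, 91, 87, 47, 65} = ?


Sum = 63 + 94 + 91 + 87 + 47 + 65 = 447
n = 6
Mean = 447/6 = 74.5000

Mean = 74.5000


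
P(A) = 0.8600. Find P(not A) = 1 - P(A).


P(not A) = 1 - 0.8600 = 0.1400

P(not A) = 0.1400


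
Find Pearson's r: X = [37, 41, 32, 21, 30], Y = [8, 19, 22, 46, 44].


Mean X = 32.2000, Mean Y = 27.8000
SD X = 6.794115, SD Y = 14.810807
Cov = -82.160000
r = -82.160000/(6.794115*14.810807) = -0.8165

r = -0.8165


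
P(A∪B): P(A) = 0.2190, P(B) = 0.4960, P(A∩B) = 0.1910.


P(A∪B) = 0.2190 + 0.4960 - 0.1910
= 0.7150 - 0.1910
= 0.5240

P(A∪B) = 0.5240


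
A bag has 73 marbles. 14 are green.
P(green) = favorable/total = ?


P = 14/73 = 0.1918

P = 0.1918


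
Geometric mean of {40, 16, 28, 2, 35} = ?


Product = 40 × 16 × 28 × 2 × 35 = 1254400
GM = 1254400^(1/5) = 16.5839

GM = 16.5839


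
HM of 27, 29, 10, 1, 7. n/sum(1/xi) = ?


Sum of reciprocals = 1/27 + 1/29 + 1/10 + 1/1 + 1/7 = 1.314377
HM = 5/1.314377 = 3.8041

HM = 3.8041


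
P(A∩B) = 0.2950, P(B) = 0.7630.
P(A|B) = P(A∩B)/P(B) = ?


P(A|B) = 0.2950/0.7630 = 0.3866

P(A|B) = 0.3866


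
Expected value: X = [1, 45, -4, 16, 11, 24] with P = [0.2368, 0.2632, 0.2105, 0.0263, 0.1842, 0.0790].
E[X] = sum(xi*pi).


E[X] = 1*0.2368 + 45*0.2632 - 4*0.2105 + 16*0.0263 + 11*0.1842 + 24*0.0790
= 0.2368 + 11.8440 - 0.8420 + 0.4208 + 2.0262 + 1.8960
= 15.5818

E[X] = 15.5818


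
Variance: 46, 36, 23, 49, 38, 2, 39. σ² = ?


Mean = 33.2857
Squared deviations: 161.6531, 7.3673, 105.7959, 246.9388, 22.2245, 978.7959, 32.6531
Sum = 1555.4286
Variance = 1555.4286/7 = 222.2041

Variance = 222.2041


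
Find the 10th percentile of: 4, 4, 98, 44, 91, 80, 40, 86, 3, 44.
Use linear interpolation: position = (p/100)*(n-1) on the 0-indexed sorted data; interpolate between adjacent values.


Sorted: 3, 4, 4, 40, 44, 44, 80, 86, 91, 98
n = 10
Index = 10/100 * 9 = 0.9000
Lower = data[0] = 3, Upper = data[1] = 4
P10 = 3 + 0.9000*(1) = 3.9000

P10 = 3.9000


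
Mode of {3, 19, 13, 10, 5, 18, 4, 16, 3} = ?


Frequencies: 3:2, 4:1, 5:1, 10:1, 13:1, 16:1, 18:1, 19:1
Max frequency = 2
Mode = 3

Mode = 3


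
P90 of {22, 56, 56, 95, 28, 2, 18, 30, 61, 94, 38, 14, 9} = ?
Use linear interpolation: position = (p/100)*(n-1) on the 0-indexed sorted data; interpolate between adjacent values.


Sorted: 2, 9, 14, 18, 22, 28, 30, 38, 56, 56, 61, 94, 95
n = 13
Index = 90/100 * 12 = 10.8000
Lower = data[10] = 61, Upper = data[11] = 94
P90 = 61 + 0.8000*(33) = 87.4000

P90 = 87.4000


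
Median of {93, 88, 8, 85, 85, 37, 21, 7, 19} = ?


Sorted: 7, 8, 19, 21, 37, 85, 85, 88, 93
n = 9 (odd)
Middle value = 37

Median = 37


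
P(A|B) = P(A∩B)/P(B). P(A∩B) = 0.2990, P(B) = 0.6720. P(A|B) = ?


P(A|B) = 0.2990/0.6720 = 0.4449

P(A|B) = 0.4449


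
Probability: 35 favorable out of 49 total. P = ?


P = 35/49 = 0.7143

P = 0.7143


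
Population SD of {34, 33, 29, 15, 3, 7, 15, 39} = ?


Mean = 21.8750
Variance = 160.8594
SD = sqrt(160.8594) = 12.6830

SD = 12.6830


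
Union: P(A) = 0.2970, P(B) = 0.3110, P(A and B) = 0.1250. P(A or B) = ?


P(A∪B) = 0.2970 + 0.3110 - 0.1250
= 0.6080 - 0.1250
= 0.4830

P(A∪B) = 0.4830


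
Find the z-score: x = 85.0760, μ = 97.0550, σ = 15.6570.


z = (85.0760 - 97.0550)/15.6570
= -11.9790/15.6570
= -0.7651

z = -0.7651


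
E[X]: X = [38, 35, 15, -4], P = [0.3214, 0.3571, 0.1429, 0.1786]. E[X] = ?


E[X] = 38*0.3214 + 35*0.3571 + 15*0.1429 - 4*0.1786
= 12.2132 + 12.4985 + 2.1435 - 0.7144
= 26.1408

E[X] = 26.1408


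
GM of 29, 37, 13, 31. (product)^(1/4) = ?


Product = 29 × 37 × 13 × 31 = 432419
GM = 432419^(1/4) = 25.6434

GM = 25.6434


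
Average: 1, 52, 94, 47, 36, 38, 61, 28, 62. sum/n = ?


Sum = 1 + 52 + 94 + 47 + 36 + 38 + 61 + 28 + 62 = 419
n = 9
Mean = 419/9 = 46.5556

Mean = 46.5556


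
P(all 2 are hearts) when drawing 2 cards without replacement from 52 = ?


P(all hearts) = (13/52) × (12/51)
= 0.0588

P = 0.0588


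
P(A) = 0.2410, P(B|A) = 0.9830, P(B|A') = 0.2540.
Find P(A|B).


P(B) = P(B|A)*P(A) + P(B|A')*P(A')
= 0.9830*0.2410 + 0.2540*0.7590
= 0.236903 + 0.192786 = 0.429689
P(A|B) = 0.236903/0.429689 = 0.5513

P(A|B) = 0.5513


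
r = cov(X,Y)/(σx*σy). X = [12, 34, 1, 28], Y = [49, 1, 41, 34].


Mean X = 18.7500, Mean Y = 31.2500
SD X = 13.026415, SD Y = 18.253424
Cov = -182.187500
r = -182.187500/(13.026415*18.253424) = -0.7662

r = -0.7662


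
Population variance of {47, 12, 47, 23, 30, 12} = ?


Mean = 28.5000
Squared deviations: 342.2500, 272.2500, 342.2500, 30.2500, 2.2500, 272.2500
Sum = 1261.5000
Variance = 1261.5000/6 = 210.2500

Variance = 210.2500


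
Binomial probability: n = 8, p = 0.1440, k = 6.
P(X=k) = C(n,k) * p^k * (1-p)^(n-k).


C(8,6) = 28
p^6 = 8.916100e-06
(1-p)^2 = 0.732736
P = 28 * 8.916100e-06 * 0.732736 = 0.0002

P(X=6) = 0.0002


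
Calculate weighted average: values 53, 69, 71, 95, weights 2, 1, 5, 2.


Numerator = 53*2 + 69*1 + 71*5 + 95*2 = 720
Denominator = 2 + 1 + 5 + 2 = 10
WM = 720/10 = 72.0000

WM = 72.0000


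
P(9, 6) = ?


P(9,6) = 9!/3!
= 362880/6
= 60480

P(9,6) = 60480


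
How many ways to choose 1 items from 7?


C(7,1) = 7!/(1! × 6!)
= 5040/(1 × 720)
= 7

C(7,1) = 7


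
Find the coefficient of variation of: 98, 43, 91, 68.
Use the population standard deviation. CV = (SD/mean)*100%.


Mean = 75.0000
SD = 21.5523
CV = (21.5523/75.0000)*100 = 28.7363%

CV = 28.7363%


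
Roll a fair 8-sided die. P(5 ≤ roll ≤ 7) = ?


Favorable outcomes (5 ≤ roll ≤ 7): 3
Total outcomes = 8
P = 3/8 = 0.3750

P = 0.3750


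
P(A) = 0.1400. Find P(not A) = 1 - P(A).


P(not A) = 1 - 0.1400 = 0.8600

P(not A) = 0.8600


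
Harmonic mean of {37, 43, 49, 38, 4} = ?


Sum of reciprocals = 1/37 + 1/43 + 1/49 + 1/38 + 1/4 = 0.347007
HM = 5/0.347007 = 14.4089

HM = 14.4089


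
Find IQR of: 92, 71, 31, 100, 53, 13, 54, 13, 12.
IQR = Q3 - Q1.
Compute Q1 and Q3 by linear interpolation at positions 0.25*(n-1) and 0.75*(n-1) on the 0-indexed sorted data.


Sorted: 12, 13, 13, 31, 53, 54, 71, 92, 100
Q1 (25th %ile) = 13.0000
Q3 (75th %ile) = 71.0000
IQR = 71.0000 - 13.0000 = 58.0000

IQR = 58.0000


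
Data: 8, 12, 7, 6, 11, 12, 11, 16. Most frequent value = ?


Frequencies: 6:1, 7:1, 8:1, 11:2, 12:2, 16:1
Max frequency = 2
Mode = 11, 12

Mode = 11, 12


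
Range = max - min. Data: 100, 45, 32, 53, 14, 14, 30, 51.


Max = 100, Min = 14
Range = 100 - 14 = 86

Range = 86


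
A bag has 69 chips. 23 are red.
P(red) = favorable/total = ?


P = 23/69 = 0.3333

P = 0.3333


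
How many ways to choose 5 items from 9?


C(9,5) = 9!/(5! × 4!)
= 362880/(120 × 24)
= 126

C(9,5) = 126


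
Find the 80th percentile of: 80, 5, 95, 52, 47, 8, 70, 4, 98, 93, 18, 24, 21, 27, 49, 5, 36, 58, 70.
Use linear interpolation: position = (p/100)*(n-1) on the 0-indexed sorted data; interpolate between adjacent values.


Sorted: 4, 5, 5, 8, 18, 21, 24, 27, 36, 47, 49, 52, 58, 70, 70, 80, 93, 95, 98
n = 19
Index = 80/100 * 18 = 14.4000
Lower = data[14] = 70, Upper = data[15] = 80
P80 = 70 + 0.4000*(10) = 74.0000

P80 = 74.0000


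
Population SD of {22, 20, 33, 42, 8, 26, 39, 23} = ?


Mean = 26.6250
Variance = 106.9844
SD = sqrt(106.9844) = 10.3433

SD = 10.3433


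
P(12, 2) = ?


P(12,2) = 12!/10!
= 479001600/3628800
= 132

P(12,2) = 132


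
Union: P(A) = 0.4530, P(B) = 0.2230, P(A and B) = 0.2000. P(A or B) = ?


P(A∪B) = 0.4530 + 0.2230 - 0.2000
= 0.6760 - 0.2000
= 0.4760

P(A∪B) = 0.4760


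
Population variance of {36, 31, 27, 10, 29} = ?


Mean = 26.6000
Squared deviations: 88.3600, 19.3600, 0.1600, 275.5600, 5.7600
Sum = 389.2000
Variance = 389.2000/5 = 77.8400

Variance = 77.8400


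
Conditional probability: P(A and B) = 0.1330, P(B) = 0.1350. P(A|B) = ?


P(A|B) = 0.1330/0.1350 = 0.9852

P(A|B) = 0.9852


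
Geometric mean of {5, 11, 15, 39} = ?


Product = 5 × 11 × 15 × 39 = 32175
GM = 32175^(1/4) = 13.3931

GM = 13.3931


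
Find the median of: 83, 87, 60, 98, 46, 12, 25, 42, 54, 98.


Sorted: 12, 25, 42, 46, 54, 60, 83, 87, 98, 98
n = 10 (even)
Middle values: 54 and 60
Median = (54+60)/2 = 57.0000

Median = 57.0000


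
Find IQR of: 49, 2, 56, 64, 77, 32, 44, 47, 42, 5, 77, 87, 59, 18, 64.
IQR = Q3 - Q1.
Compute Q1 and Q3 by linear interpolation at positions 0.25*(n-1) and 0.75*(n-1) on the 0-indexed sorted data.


Sorted: 2, 5, 18, 32, 42, 44, 47, 49, 56, 59, 64, 64, 77, 77, 87
Q1 (25th %ile) = 37.0000
Q3 (75th %ile) = 64.0000
IQR = 64.0000 - 37.0000 = 27.0000

IQR = 27.0000


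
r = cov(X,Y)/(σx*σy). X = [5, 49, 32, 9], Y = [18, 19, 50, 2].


Mean X = 23.7500, Mean Y = 22.2500
SD X = 17.851821, SD Y = 17.383541
Cov = 131.312500
r = 131.312500/(17.851821*17.383541) = 0.4231

r = 0.4231


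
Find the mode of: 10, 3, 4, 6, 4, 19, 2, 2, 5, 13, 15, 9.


Frequencies: 2:2, 3:1, 4:2, 5:1, 6:1, 9:1, 10:1, 13:1, 15:1, 19:1
Max frequency = 2
Mode = 2, 4

Mode = 2, 4


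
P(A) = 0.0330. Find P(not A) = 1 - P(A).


P(not A) = 1 - 0.0330 = 0.9670

P(not A) = 0.9670


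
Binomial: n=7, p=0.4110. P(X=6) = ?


C(7,6) = 7
p^6 = 0.004820
(1-p)^1 = 0.589000
P = 7 * 0.004820 * 0.589000 = 0.0199

P(X=6) = 0.0199


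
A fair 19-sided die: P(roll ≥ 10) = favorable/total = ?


Favorable outcomes (roll ≥ 10): 10
Total outcomes = 19
P = 10/19 = 0.5263

P = 0.5263


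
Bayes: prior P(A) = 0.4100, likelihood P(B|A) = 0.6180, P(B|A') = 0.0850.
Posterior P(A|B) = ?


P(B) = P(B|A)*P(A) + P(B|A')*P(A')
= 0.6180*0.4100 + 0.0850*0.5900
= 0.253380 + 0.050150 = 0.303530
P(A|B) = 0.253380/0.303530 = 0.8348

P(A|B) = 0.8348


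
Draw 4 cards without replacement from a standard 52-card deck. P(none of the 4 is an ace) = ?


P(no aces) = (48/52) × (47/51) × (46/50) × (45/49)
= 0.7187

P = 0.7187


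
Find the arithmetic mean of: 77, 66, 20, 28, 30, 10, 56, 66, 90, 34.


Sum = 77 + 66 + 20 + 28 + 30 + 10 + 56 + 66 + 90 + 34 = 477
n = 10
Mean = 477/10 = 47.7000

Mean = 47.7000


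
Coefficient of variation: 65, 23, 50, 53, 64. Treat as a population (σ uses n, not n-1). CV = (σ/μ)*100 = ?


Mean = 51.0000
SD = 15.1921
CV = (15.1921/51.0000)*100 = 29.7884%

CV = 29.7884%


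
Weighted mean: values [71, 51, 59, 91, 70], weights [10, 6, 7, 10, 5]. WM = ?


Numerator = 71*10 + 51*6 + 59*7 + 91*10 + 70*5 = 2689
Denominator = 10 + 6 + 7 + 10 + 5 = 38
WM = 2689/38 = 70.7632

WM = 70.7632


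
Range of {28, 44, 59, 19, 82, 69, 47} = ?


Max = 82, Min = 19
Range = 82 - 19 = 63

Range = 63


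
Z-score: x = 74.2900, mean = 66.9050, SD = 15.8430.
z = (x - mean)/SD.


z = (74.2900 - 66.9050)/15.8430
= 7.3850/15.8430
= 0.4661

z = 0.4661


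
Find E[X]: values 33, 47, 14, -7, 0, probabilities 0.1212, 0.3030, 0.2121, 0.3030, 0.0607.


E[X] = 33*0.1212 + 47*0.3030 + 14*0.2121 - 7*0.3030 + 0*0.0607
= 3.9996 + 14.2410 + 2.9694 - 2.1210 + 0
= 19.0890

E[X] = 19.0890


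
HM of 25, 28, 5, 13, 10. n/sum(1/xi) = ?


Sum of reciprocals = 1/25 + 1/28 + 1/5 + 1/13 + 1/10 = 0.452637
HM = 5/0.452637 = 11.0464

HM = 11.0464


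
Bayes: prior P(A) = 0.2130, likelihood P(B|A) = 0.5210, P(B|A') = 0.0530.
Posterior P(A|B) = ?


P(B) = P(B|A)*P(A) + P(B|A')*P(A')
= 0.5210*0.2130 + 0.0530*0.7870
= 0.110973 + 0.041711 = 0.152684
P(A|B) = 0.110973/0.152684 = 0.7268

P(A|B) = 0.7268


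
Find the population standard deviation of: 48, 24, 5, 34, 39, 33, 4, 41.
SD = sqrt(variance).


Mean = 28.5000
Variance = 233.7500
SD = sqrt(233.7500) = 15.2889

SD = 15.2889


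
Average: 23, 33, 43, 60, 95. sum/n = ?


Sum = 23 + 33 + 43 + 60 + 95 = 254
n = 5
Mean = 254/5 = 50.8000

Mean = 50.8000


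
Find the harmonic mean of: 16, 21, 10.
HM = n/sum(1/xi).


Sum of reciprocals = 1/16 + 1/21 + 1/10 = 0.210119
HM = 3/0.210119 = 14.2776

HM = 14.2776


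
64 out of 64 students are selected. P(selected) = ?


P = 64/64 = 1.0000

P = 1.0000


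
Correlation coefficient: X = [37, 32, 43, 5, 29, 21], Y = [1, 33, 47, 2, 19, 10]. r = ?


Mean X = 27.8333, Mean Y = 18.6667
SD X = 12.253118, SD Y = 16.699967
Cov = 127.944444
r = 127.944444/(12.253118*16.699967) = 0.6253

r = 0.6253
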